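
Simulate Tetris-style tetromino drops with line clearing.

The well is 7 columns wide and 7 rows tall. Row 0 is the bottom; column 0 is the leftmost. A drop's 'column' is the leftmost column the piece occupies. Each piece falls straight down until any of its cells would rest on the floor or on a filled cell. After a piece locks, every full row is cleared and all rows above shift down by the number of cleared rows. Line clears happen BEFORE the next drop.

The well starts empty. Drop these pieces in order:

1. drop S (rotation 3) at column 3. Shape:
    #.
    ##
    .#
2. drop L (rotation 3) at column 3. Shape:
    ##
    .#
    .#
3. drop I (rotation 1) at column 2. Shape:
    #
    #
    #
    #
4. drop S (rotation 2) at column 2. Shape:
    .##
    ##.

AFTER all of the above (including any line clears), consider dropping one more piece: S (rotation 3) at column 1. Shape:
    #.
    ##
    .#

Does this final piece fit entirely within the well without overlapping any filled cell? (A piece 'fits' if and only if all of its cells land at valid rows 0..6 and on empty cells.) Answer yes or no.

Drop 1: S rot3 at col 3 lands with bottom-row=0; cleared 0 line(s) (total 0); column heights now [0 0 0 3 2 0 0], max=3
Drop 2: L rot3 at col 3 lands with bottom-row=2; cleared 0 line(s) (total 0); column heights now [0 0 0 5 5 0 0], max=5
Drop 3: I rot1 at col 2 lands with bottom-row=0; cleared 0 line(s) (total 0); column heights now [0 0 4 5 5 0 0], max=5
Drop 4: S rot2 at col 2 lands with bottom-row=5; cleared 0 line(s) (total 0); column heights now [0 0 6 7 7 0 0], max=7
Test piece S rot3 at col 1 (width 2): heights before test = [0 0 6 7 7 0 0]; fits = False

Answer: no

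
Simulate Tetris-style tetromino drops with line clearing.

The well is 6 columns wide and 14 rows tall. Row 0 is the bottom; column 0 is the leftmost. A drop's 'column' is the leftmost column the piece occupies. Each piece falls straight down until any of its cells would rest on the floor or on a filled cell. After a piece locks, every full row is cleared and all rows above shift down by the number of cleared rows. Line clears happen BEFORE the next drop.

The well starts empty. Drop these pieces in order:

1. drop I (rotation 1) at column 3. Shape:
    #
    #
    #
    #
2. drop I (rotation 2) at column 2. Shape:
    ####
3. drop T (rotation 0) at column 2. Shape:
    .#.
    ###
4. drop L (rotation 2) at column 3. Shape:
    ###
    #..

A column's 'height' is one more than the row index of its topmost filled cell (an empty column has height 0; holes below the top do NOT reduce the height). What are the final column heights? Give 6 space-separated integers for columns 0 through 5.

Drop 1: I rot1 at col 3 lands with bottom-row=0; cleared 0 line(s) (total 0); column heights now [0 0 0 4 0 0], max=4
Drop 2: I rot2 at col 2 lands with bottom-row=4; cleared 0 line(s) (total 0); column heights now [0 0 5 5 5 5], max=5
Drop 3: T rot0 at col 2 lands with bottom-row=5; cleared 0 line(s) (total 0); column heights now [0 0 6 7 6 5], max=7
Drop 4: L rot2 at col 3 lands with bottom-row=7; cleared 0 line(s) (total 0); column heights now [0 0 6 9 9 9], max=9

Answer: 0 0 6 9 9 9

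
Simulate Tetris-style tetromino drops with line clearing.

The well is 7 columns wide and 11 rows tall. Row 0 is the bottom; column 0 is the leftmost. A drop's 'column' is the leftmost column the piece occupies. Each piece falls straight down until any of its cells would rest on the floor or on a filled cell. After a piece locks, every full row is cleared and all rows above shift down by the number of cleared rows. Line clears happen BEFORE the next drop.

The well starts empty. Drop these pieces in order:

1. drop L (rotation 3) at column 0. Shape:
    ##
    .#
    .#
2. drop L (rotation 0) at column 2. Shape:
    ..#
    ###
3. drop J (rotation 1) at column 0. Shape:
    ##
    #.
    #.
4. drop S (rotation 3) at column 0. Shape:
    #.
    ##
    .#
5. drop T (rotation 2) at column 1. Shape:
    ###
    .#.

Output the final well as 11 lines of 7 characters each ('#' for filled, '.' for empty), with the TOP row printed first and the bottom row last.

Answer: .......
.......
####...
###....
.#.....
##.....
#......
#......
##.....
.#..#..
.####..

Derivation:
Drop 1: L rot3 at col 0 lands with bottom-row=0; cleared 0 line(s) (total 0); column heights now [3 3 0 0 0 0 0], max=3
Drop 2: L rot0 at col 2 lands with bottom-row=0; cleared 0 line(s) (total 0); column heights now [3 3 1 1 2 0 0], max=3
Drop 3: J rot1 at col 0 lands with bottom-row=3; cleared 0 line(s) (total 0); column heights now [6 6 1 1 2 0 0], max=6
Drop 4: S rot3 at col 0 lands with bottom-row=6; cleared 0 line(s) (total 0); column heights now [9 8 1 1 2 0 0], max=9
Drop 5: T rot2 at col 1 lands with bottom-row=7; cleared 0 line(s) (total 0); column heights now [9 9 9 9 2 0 0], max=9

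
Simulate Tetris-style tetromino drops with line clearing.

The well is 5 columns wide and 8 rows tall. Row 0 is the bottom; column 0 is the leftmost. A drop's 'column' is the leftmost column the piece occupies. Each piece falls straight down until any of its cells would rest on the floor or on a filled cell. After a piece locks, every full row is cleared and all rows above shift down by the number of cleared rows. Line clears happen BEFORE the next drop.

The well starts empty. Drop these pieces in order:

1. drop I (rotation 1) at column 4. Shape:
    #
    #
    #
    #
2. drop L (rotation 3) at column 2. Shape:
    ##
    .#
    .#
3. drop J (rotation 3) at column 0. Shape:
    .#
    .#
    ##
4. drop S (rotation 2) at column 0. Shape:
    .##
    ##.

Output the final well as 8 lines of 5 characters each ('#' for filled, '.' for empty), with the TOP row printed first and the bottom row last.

Drop 1: I rot1 at col 4 lands with bottom-row=0; cleared 0 line(s) (total 0); column heights now [0 0 0 0 4], max=4
Drop 2: L rot3 at col 2 lands with bottom-row=0; cleared 0 line(s) (total 0); column heights now [0 0 3 3 4], max=4
Drop 3: J rot3 at col 0 lands with bottom-row=0; cleared 0 line(s) (total 0); column heights now [1 3 3 3 4], max=4
Drop 4: S rot2 at col 0 lands with bottom-row=3; cleared 0 line(s) (total 0); column heights now [4 5 5 3 4], max=5

Answer: .....
.....
.....
.##..
##..#
.####
.#.##
##.##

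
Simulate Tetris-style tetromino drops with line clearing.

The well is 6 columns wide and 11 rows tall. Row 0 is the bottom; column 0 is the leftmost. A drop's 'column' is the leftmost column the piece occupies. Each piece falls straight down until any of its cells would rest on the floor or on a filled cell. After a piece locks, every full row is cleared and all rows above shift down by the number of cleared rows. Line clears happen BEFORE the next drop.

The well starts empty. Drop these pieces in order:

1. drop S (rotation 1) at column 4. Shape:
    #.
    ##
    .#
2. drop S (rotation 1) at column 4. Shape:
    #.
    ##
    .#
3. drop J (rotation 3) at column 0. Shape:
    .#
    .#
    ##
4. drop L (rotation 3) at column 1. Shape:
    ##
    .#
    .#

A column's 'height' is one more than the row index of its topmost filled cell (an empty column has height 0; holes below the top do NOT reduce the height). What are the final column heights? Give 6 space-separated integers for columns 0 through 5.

Answer: 1 4 4 0 5 4

Derivation:
Drop 1: S rot1 at col 4 lands with bottom-row=0; cleared 0 line(s) (total 0); column heights now [0 0 0 0 3 2], max=3
Drop 2: S rot1 at col 4 lands with bottom-row=2; cleared 0 line(s) (total 0); column heights now [0 0 0 0 5 4], max=5
Drop 3: J rot3 at col 0 lands with bottom-row=0; cleared 0 line(s) (total 0); column heights now [1 3 0 0 5 4], max=5
Drop 4: L rot3 at col 1 lands with bottom-row=1; cleared 0 line(s) (total 0); column heights now [1 4 4 0 5 4], max=5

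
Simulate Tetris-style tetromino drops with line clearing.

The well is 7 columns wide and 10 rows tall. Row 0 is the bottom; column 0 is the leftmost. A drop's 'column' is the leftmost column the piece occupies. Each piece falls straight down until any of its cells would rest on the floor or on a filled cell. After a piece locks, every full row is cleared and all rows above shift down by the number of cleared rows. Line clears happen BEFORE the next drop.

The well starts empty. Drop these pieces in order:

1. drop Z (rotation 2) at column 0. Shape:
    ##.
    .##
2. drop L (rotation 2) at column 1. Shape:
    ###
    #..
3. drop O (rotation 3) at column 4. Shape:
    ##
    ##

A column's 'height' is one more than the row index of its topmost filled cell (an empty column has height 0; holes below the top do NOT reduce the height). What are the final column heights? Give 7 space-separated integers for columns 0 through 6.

Drop 1: Z rot2 at col 0 lands with bottom-row=0; cleared 0 line(s) (total 0); column heights now [2 2 1 0 0 0 0], max=2
Drop 2: L rot2 at col 1 lands with bottom-row=2; cleared 0 line(s) (total 0); column heights now [2 4 4 4 0 0 0], max=4
Drop 3: O rot3 at col 4 lands with bottom-row=0; cleared 0 line(s) (total 0); column heights now [2 4 4 4 2 2 0], max=4

Answer: 2 4 4 4 2 2 0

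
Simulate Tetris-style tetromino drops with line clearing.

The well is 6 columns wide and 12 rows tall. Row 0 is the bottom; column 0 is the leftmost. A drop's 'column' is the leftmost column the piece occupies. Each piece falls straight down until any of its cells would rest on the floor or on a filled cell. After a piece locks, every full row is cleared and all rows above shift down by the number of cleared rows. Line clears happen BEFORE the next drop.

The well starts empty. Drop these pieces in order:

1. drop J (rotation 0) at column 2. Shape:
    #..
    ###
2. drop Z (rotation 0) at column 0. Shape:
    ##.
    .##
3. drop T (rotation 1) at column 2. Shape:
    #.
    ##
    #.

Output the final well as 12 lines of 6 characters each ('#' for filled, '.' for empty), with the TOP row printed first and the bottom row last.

Drop 1: J rot0 at col 2 lands with bottom-row=0; cleared 0 line(s) (total 0); column heights now [0 0 2 1 1 0], max=2
Drop 2: Z rot0 at col 0 lands with bottom-row=2; cleared 0 line(s) (total 0); column heights now [4 4 3 1 1 0], max=4
Drop 3: T rot1 at col 2 lands with bottom-row=3; cleared 0 line(s) (total 0); column heights now [4 4 6 5 1 0], max=6

Answer: ......
......
......
......
......
......
..#...
..##..
###...
.##...
..#...
..###.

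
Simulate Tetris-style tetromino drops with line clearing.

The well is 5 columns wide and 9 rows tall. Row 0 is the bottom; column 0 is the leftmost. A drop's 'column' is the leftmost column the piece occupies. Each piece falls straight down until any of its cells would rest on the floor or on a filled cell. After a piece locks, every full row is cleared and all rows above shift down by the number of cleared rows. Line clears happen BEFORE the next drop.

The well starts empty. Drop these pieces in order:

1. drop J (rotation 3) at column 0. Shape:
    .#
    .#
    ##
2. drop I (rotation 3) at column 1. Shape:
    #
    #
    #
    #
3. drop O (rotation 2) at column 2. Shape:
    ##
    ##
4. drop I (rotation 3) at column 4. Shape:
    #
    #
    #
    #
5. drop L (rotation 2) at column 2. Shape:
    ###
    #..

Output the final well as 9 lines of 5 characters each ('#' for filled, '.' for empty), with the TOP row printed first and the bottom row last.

Drop 1: J rot3 at col 0 lands with bottom-row=0; cleared 0 line(s) (total 0); column heights now [1 3 0 0 0], max=3
Drop 2: I rot3 at col 1 lands with bottom-row=3; cleared 0 line(s) (total 0); column heights now [1 7 0 0 0], max=7
Drop 3: O rot2 at col 2 lands with bottom-row=0; cleared 0 line(s) (total 0); column heights now [1 7 2 2 0], max=7
Drop 4: I rot3 at col 4 lands with bottom-row=0; cleared 1 line(s) (total 1); column heights now [0 6 1 1 3], max=6
Drop 5: L rot2 at col 2 lands with bottom-row=2; cleared 0 line(s) (total 1); column heights now [0 6 4 4 4], max=6

Answer: .....
.....
.....
.#...
.#...
.####
.##.#
.#..#
.####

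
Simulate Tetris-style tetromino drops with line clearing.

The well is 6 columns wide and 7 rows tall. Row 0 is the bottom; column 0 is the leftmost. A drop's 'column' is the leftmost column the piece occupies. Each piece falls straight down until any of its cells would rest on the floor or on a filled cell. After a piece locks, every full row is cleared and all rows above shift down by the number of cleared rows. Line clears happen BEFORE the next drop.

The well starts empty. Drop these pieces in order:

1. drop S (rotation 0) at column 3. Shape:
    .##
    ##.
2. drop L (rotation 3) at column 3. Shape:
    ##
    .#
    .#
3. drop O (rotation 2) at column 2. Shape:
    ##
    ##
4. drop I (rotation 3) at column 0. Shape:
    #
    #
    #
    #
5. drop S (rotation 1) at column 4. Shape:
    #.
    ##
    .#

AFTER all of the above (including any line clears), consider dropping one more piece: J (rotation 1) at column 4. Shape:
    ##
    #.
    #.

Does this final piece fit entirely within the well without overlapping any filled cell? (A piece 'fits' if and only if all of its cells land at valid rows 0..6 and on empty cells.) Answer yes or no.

Drop 1: S rot0 at col 3 lands with bottom-row=0; cleared 0 line(s) (total 0); column heights now [0 0 0 1 2 2], max=2
Drop 2: L rot3 at col 3 lands with bottom-row=2; cleared 0 line(s) (total 0); column heights now [0 0 0 5 5 2], max=5
Drop 3: O rot2 at col 2 lands with bottom-row=5; cleared 0 line(s) (total 0); column heights now [0 0 7 7 5 2], max=7
Drop 4: I rot3 at col 0 lands with bottom-row=0; cleared 0 line(s) (total 0); column heights now [4 0 7 7 5 2], max=7
Drop 5: S rot1 at col 4 lands with bottom-row=4; cleared 0 line(s) (total 0); column heights now [4 0 7 7 7 6], max=7
Test piece J rot1 at col 4 (width 2): heights before test = [4 0 7 7 7 6]; fits = False

Answer: no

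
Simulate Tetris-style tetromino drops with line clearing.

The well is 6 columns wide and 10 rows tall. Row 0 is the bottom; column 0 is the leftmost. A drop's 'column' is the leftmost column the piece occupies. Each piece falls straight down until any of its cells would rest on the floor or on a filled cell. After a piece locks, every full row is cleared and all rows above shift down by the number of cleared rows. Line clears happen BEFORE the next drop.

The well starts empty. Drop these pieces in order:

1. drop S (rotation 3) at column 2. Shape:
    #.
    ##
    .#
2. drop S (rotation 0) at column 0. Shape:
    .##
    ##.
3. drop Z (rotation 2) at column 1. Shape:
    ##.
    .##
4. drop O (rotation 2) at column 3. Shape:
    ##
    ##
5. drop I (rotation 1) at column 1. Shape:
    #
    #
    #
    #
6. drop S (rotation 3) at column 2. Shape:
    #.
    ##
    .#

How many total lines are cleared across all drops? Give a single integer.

Answer: 0

Derivation:
Drop 1: S rot3 at col 2 lands with bottom-row=0; cleared 0 line(s) (total 0); column heights now [0 0 3 2 0 0], max=3
Drop 2: S rot0 at col 0 lands with bottom-row=2; cleared 0 line(s) (total 0); column heights now [3 4 4 2 0 0], max=4
Drop 3: Z rot2 at col 1 lands with bottom-row=4; cleared 0 line(s) (total 0); column heights now [3 6 6 5 0 0], max=6
Drop 4: O rot2 at col 3 lands with bottom-row=5; cleared 0 line(s) (total 0); column heights now [3 6 6 7 7 0], max=7
Drop 5: I rot1 at col 1 lands with bottom-row=6; cleared 0 line(s) (total 0); column heights now [3 10 6 7 7 0], max=10
Drop 6: S rot3 at col 2 lands with bottom-row=7; cleared 0 line(s) (total 0); column heights now [3 10 10 9 7 0], max=10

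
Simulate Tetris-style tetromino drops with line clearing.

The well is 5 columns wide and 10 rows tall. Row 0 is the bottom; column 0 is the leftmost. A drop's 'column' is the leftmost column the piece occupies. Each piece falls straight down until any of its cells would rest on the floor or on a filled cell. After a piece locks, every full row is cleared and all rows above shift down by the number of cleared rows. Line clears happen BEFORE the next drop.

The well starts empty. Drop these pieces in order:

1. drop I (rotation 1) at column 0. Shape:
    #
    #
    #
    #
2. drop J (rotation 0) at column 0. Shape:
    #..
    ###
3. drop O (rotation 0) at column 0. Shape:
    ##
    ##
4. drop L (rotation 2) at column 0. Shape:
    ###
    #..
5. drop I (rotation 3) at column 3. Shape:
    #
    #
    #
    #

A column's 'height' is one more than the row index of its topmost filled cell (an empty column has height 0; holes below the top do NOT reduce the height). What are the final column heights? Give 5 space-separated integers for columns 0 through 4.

Answer: 10 10 10 4 0

Derivation:
Drop 1: I rot1 at col 0 lands with bottom-row=0; cleared 0 line(s) (total 0); column heights now [4 0 0 0 0], max=4
Drop 2: J rot0 at col 0 lands with bottom-row=4; cleared 0 line(s) (total 0); column heights now [6 5 5 0 0], max=6
Drop 3: O rot0 at col 0 lands with bottom-row=6; cleared 0 line(s) (total 0); column heights now [8 8 5 0 0], max=8
Drop 4: L rot2 at col 0 lands with bottom-row=8; cleared 0 line(s) (total 0); column heights now [10 10 10 0 0], max=10
Drop 5: I rot3 at col 3 lands with bottom-row=0; cleared 0 line(s) (total 0); column heights now [10 10 10 4 0], max=10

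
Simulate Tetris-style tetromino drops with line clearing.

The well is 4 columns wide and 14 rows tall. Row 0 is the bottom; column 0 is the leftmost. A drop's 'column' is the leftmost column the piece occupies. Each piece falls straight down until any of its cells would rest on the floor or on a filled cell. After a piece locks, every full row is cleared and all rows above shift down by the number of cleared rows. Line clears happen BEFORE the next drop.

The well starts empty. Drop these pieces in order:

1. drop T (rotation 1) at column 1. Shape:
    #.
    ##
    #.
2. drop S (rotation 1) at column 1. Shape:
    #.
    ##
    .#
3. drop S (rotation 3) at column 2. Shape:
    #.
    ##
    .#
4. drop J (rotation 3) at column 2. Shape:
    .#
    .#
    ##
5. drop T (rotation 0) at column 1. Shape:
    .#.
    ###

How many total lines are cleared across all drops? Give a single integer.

Drop 1: T rot1 at col 1 lands with bottom-row=0; cleared 0 line(s) (total 0); column heights now [0 3 2 0], max=3
Drop 2: S rot1 at col 1 lands with bottom-row=2; cleared 0 line(s) (total 0); column heights now [0 5 4 0], max=5
Drop 3: S rot3 at col 2 lands with bottom-row=3; cleared 0 line(s) (total 0); column heights now [0 5 6 5], max=6
Drop 4: J rot3 at col 2 lands with bottom-row=6; cleared 0 line(s) (total 0); column heights now [0 5 7 9], max=9
Drop 5: T rot0 at col 1 lands with bottom-row=9; cleared 0 line(s) (total 0); column heights now [0 10 11 10], max=11

Answer: 0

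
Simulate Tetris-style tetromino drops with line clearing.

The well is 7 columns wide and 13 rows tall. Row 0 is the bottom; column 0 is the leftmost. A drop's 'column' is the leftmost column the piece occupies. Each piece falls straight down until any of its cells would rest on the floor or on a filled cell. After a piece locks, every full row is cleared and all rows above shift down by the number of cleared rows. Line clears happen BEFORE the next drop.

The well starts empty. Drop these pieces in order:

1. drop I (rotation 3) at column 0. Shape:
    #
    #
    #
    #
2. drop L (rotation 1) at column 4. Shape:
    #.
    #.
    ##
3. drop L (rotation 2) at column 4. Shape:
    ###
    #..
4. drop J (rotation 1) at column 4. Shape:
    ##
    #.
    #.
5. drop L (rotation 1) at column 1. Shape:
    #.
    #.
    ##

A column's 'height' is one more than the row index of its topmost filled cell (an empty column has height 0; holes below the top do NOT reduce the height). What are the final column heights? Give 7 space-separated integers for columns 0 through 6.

Answer: 4 3 1 0 8 8 5

Derivation:
Drop 1: I rot3 at col 0 lands with bottom-row=0; cleared 0 line(s) (total 0); column heights now [4 0 0 0 0 0 0], max=4
Drop 2: L rot1 at col 4 lands with bottom-row=0; cleared 0 line(s) (total 0); column heights now [4 0 0 0 3 1 0], max=4
Drop 3: L rot2 at col 4 lands with bottom-row=3; cleared 0 line(s) (total 0); column heights now [4 0 0 0 5 5 5], max=5
Drop 4: J rot1 at col 4 lands with bottom-row=5; cleared 0 line(s) (total 0); column heights now [4 0 0 0 8 8 5], max=8
Drop 5: L rot1 at col 1 lands with bottom-row=0; cleared 0 line(s) (total 0); column heights now [4 3 1 0 8 8 5], max=8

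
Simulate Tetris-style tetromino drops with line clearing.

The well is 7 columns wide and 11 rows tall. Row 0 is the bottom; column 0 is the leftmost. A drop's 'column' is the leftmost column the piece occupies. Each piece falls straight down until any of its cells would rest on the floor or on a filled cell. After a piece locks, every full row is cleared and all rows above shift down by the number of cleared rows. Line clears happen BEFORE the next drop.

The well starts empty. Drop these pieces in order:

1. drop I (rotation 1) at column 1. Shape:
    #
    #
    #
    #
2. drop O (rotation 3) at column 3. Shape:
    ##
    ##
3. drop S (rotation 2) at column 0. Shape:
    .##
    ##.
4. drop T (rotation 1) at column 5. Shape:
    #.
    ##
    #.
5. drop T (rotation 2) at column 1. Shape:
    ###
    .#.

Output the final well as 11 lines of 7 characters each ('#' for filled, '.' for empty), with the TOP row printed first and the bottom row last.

Answer: .......
.......
.......
.###...
..#....
.##....
##.....
.#.....
.#...#.
.#.####
.#.###.

Derivation:
Drop 1: I rot1 at col 1 lands with bottom-row=0; cleared 0 line(s) (total 0); column heights now [0 4 0 0 0 0 0], max=4
Drop 2: O rot3 at col 3 lands with bottom-row=0; cleared 0 line(s) (total 0); column heights now [0 4 0 2 2 0 0], max=4
Drop 3: S rot2 at col 0 lands with bottom-row=4; cleared 0 line(s) (total 0); column heights now [5 6 6 2 2 0 0], max=6
Drop 4: T rot1 at col 5 lands with bottom-row=0; cleared 0 line(s) (total 0); column heights now [5 6 6 2 2 3 2], max=6
Drop 5: T rot2 at col 1 lands with bottom-row=6; cleared 0 line(s) (total 0); column heights now [5 8 8 8 2 3 2], max=8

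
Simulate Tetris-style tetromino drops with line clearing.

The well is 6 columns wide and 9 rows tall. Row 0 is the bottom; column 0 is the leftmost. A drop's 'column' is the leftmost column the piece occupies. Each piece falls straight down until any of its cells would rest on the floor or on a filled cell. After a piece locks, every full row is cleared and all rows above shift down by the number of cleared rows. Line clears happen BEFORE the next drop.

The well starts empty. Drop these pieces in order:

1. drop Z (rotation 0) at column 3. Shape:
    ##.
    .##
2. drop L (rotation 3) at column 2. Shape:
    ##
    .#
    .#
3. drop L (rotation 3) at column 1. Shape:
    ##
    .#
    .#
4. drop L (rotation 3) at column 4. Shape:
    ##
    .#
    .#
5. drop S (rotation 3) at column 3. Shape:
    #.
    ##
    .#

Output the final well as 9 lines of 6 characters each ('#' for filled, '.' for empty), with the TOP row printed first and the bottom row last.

Drop 1: Z rot0 at col 3 lands with bottom-row=0; cleared 0 line(s) (total 0); column heights now [0 0 0 2 2 1], max=2
Drop 2: L rot3 at col 2 lands with bottom-row=2; cleared 0 line(s) (total 0); column heights now [0 0 5 5 2 1], max=5
Drop 3: L rot3 at col 1 lands with bottom-row=5; cleared 0 line(s) (total 0); column heights now [0 8 8 5 2 1], max=8
Drop 4: L rot3 at col 4 lands with bottom-row=1; cleared 0 line(s) (total 0); column heights now [0 8 8 5 4 4], max=8
Drop 5: S rot3 at col 3 lands with bottom-row=4; cleared 0 line(s) (total 0); column heights now [0 8 8 7 6 4], max=8

Answer: ......
.##...
..##..
..###.
..###.
...###
...#.#
...###
....##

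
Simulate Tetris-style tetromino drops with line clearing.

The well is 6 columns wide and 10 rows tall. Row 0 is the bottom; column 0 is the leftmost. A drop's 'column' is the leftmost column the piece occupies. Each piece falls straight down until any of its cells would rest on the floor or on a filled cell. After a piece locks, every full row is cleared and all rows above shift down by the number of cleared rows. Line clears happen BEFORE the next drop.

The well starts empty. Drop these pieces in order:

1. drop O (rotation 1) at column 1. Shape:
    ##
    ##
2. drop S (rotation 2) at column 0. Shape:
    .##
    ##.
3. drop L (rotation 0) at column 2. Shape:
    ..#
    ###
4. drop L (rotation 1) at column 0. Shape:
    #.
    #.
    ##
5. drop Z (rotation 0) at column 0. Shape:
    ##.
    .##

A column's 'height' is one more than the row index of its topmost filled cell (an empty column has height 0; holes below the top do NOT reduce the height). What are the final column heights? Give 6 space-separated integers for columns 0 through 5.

Answer: 8 8 7 5 6 0

Derivation:
Drop 1: O rot1 at col 1 lands with bottom-row=0; cleared 0 line(s) (total 0); column heights now [0 2 2 0 0 0], max=2
Drop 2: S rot2 at col 0 lands with bottom-row=2; cleared 0 line(s) (total 0); column heights now [3 4 4 0 0 0], max=4
Drop 3: L rot0 at col 2 lands with bottom-row=4; cleared 0 line(s) (total 0); column heights now [3 4 5 5 6 0], max=6
Drop 4: L rot1 at col 0 lands with bottom-row=4; cleared 0 line(s) (total 0); column heights now [7 5 5 5 6 0], max=7
Drop 5: Z rot0 at col 0 lands with bottom-row=6; cleared 0 line(s) (total 0); column heights now [8 8 7 5 6 0], max=8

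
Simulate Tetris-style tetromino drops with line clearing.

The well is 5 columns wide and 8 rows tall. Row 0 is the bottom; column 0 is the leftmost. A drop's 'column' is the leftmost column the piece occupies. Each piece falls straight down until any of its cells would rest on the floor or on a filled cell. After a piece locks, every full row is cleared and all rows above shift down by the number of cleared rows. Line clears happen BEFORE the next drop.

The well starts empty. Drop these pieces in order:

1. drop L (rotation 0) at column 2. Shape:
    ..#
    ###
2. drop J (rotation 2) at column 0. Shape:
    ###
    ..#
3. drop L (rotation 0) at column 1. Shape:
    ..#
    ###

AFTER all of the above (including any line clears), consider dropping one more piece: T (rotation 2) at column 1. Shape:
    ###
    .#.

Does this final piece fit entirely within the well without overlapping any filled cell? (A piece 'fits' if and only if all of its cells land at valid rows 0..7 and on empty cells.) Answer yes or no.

Drop 1: L rot0 at col 2 lands with bottom-row=0; cleared 0 line(s) (total 0); column heights now [0 0 1 1 2], max=2
Drop 2: J rot2 at col 0 lands with bottom-row=1; cleared 0 line(s) (total 0); column heights now [3 3 3 1 2], max=3
Drop 3: L rot0 at col 1 lands with bottom-row=3; cleared 0 line(s) (total 0); column heights now [3 4 4 5 2], max=5
Test piece T rot2 at col 1 (width 3): heights before test = [3 4 4 5 2]; fits = True

Answer: yes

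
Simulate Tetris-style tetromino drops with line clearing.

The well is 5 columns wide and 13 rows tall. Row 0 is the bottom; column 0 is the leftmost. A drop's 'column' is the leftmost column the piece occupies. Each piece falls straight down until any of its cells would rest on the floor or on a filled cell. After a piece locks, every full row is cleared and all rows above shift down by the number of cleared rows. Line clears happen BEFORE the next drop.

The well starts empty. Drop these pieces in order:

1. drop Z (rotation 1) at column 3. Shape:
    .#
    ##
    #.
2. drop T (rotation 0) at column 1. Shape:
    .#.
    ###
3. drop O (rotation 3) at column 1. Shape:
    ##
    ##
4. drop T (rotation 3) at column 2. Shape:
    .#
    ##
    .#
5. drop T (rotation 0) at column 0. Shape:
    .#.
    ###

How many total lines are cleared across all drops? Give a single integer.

Drop 1: Z rot1 at col 3 lands with bottom-row=0; cleared 0 line(s) (total 0); column heights now [0 0 0 2 3], max=3
Drop 2: T rot0 at col 1 lands with bottom-row=2; cleared 0 line(s) (total 0); column heights now [0 3 4 3 3], max=4
Drop 3: O rot3 at col 1 lands with bottom-row=4; cleared 0 line(s) (total 0); column heights now [0 6 6 3 3], max=6
Drop 4: T rot3 at col 2 lands with bottom-row=5; cleared 0 line(s) (total 0); column heights now [0 6 7 8 3], max=8
Drop 5: T rot0 at col 0 lands with bottom-row=7; cleared 0 line(s) (total 0); column heights now [8 9 8 8 3], max=9

Answer: 0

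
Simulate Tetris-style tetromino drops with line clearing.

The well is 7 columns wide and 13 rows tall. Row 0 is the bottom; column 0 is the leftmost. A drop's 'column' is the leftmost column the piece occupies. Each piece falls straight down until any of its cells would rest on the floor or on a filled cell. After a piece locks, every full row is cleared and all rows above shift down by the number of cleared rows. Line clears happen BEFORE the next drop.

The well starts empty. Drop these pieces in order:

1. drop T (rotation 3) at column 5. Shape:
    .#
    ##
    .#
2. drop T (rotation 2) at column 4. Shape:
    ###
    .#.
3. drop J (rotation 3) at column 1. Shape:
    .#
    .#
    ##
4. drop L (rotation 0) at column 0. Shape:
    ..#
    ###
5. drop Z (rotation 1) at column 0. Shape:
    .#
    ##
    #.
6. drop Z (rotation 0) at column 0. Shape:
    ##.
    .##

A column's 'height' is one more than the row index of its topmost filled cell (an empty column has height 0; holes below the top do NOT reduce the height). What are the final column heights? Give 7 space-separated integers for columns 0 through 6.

Answer: 9 9 8 0 4 4 4

Derivation:
Drop 1: T rot3 at col 5 lands with bottom-row=0; cleared 0 line(s) (total 0); column heights now [0 0 0 0 0 2 3], max=3
Drop 2: T rot2 at col 4 lands with bottom-row=2; cleared 0 line(s) (total 0); column heights now [0 0 0 0 4 4 4], max=4
Drop 3: J rot3 at col 1 lands with bottom-row=0; cleared 0 line(s) (total 0); column heights now [0 1 3 0 4 4 4], max=4
Drop 4: L rot0 at col 0 lands with bottom-row=3; cleared 0 line(s) (total 0); column heights now [4 4 5 0 4 4 4], max=5
Drop 5: Z rot1 at col 0 lands with bottom-row=4; cleared 0 line(s) (total 0); column heights now [6 7 5 0 4 4 4], max=7
Drop 6: Z rot0 at col 0 lands with bottom-row=7; cleared 0 line(s) (total 0); column heights now [9 9 8 0 4 4 4], max=9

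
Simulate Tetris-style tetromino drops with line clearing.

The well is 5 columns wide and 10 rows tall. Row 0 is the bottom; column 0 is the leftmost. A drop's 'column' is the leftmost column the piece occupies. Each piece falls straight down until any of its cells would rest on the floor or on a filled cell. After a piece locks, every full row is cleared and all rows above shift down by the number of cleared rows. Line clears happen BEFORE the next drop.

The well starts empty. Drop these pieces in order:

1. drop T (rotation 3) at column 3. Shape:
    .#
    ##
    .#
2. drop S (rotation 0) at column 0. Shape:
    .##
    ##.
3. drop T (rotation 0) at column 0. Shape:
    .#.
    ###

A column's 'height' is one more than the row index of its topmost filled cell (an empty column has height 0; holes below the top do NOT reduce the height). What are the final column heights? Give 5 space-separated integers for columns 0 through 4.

Drop 1: T rot3 at col 3 lands with bottom-row=0; cleared 0 line(s) (total 0); column heights now [0 0 0 2 3], max=3
Drop 2: S rot0 at col 0 lands with bottom-row=0; cleared 0 line(s) (total 0); column heights now [1 2 2 2 3], max=3
Drop 3: T rot0 at col 0 lands with bottom-row=2; cleared 0 line(s) (total 0); column heights now [3 4 3 2 3], max=4

Answer: 3 4 3 2 3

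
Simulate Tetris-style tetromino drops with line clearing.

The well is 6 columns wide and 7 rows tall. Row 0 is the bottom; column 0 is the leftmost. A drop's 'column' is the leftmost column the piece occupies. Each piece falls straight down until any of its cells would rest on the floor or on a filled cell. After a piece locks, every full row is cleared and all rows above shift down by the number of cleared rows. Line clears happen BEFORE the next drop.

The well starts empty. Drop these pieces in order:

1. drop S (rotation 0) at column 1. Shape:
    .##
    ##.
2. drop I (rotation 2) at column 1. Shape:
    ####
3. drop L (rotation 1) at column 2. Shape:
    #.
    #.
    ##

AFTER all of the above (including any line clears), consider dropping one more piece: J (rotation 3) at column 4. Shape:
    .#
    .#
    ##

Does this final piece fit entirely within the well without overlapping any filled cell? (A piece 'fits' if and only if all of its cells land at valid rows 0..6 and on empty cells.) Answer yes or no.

Answer: yes

Derivation:
Drop 1: S rot0 at col 1 lands with bottom-row=0; cleared 0 line(s) (total 0); column heights now [0 1 2 2 0 0], max=2
Drop 2: I rot2 at col 1 lands with bottom-row=2; cleared 0 line(s) (total 0); column heights now [0 3 3 3 3 0], max=3
Drop 3: L rot1 at col 2 lands with bottom-row=3; cleared 0 line(s) (total 0); column heights now [0 3 6 4 3 0], max=6
Test piece J rot3 at col 4 (width 2): heights before test = [0 3 6 4 3 0]; fits = True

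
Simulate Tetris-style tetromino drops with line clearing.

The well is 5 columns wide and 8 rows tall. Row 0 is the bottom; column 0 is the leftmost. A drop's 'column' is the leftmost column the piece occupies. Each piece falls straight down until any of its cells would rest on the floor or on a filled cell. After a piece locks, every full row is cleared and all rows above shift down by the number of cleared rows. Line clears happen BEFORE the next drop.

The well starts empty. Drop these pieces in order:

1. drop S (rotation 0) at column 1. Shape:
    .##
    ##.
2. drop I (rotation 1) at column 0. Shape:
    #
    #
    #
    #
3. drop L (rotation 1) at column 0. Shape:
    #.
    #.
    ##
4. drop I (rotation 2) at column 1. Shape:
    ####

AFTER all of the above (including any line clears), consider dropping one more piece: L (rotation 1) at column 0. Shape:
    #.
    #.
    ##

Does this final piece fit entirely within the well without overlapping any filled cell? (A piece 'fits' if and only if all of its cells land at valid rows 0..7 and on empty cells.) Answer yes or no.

Answer: no

Derivation:
Drop 1: S rot0 at col 1 lands with bottom-row=0; cleared 0 line(s) (total 0); column heights now [0 1 2 2 0], max=2
Drop 2: I rot1 at col 0 lands with bottom-row=0; cleared 0 line(s) (total 0); column heights now [4 1 2 2 0], max=4
Drop 3: L rot1 at col 0 lands with bottom-row=4; cleared 0 line(s) (total 0); column heights now [7 5 2 2 0], max=7
Drop 4: I rot2 at col 1 lands with bottom-row=5; cleared 1 line(s) (total 1); column heights now [6 5 2 2 0], max=6
Test piece L rot1 at col 0 (width 2): heights before test = [6 5 2 2 0]; fits = False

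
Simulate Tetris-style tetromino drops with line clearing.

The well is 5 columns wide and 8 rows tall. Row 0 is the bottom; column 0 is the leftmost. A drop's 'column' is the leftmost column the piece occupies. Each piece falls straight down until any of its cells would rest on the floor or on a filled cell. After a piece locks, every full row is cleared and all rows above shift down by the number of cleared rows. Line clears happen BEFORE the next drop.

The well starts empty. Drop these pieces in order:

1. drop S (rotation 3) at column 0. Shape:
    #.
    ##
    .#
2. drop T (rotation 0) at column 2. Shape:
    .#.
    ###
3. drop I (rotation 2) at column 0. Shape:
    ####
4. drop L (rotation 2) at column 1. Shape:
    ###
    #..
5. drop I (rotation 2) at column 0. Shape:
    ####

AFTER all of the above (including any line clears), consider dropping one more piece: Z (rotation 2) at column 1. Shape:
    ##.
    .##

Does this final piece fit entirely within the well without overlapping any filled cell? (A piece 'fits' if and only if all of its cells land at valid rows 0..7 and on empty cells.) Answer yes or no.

Answer: no

Derivation:
Drop 1: S rot3 at col 0 lands with bottom-row=0; cleared 0 line(s) (total 0); column heights now [3 2 0 0 0], max=3
Drop 2: T rot0 at col 2 lands with bottom-row=0; cleared 0 line(s) (total 0); column heights now [3 2 1 2 1], max=3
Drop 3: I rot2 at col 0 lands with bottom-row=3; cleared 0 line(s) (total 0); column heights now [4 4 4 4 1], max=4
Drop 4: L rot2 at col 1 lands with bottom-row=4; cleared 0 line(s) (total 0); column heights now [4 6 6 6 1], max=6
Drop 5: I rot2 at col 0 lands with bottom-row=6; cleared 0 line(s) (total 0); column heights now [7 7 7 7 1], max=7
Test piece Z rot2 at col 1 (width 3): heights before test = [7 7 7 7 1]; fits = False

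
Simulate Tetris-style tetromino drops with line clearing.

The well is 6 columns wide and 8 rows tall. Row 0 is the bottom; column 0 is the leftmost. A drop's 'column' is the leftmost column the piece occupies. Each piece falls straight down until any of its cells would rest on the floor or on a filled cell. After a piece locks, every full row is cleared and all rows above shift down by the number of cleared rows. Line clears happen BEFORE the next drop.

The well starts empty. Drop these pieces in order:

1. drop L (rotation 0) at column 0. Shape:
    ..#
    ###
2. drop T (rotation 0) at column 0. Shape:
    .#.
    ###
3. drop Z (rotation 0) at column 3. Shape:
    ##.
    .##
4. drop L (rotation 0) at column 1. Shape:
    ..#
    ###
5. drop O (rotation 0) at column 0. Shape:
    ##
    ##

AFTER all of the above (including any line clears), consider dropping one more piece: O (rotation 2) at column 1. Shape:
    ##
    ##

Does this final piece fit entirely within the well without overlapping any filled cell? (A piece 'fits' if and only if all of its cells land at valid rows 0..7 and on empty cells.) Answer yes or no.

Drop 1: L rot0 at col 0 lands with bottom-row=0; cleared 0 line(s) (total 0); column heights now [1 1 2 0 0 0], max=2
Drop 2: T rot0 at col 0 lands with bottom-row=2; cleared 0 line(s) (total 0); column heights now [3 4 3 0 0 0], max=4
Drop 3: Z rot0 at col 3 lands with bottom-row=0; cleared 0 line(s) (total 0); column heights now [3 4 3 2 2 1], max=4
Drop 4: L rot0 at col 1 lands with bottom-row=4; cleared 0 line(s) (total 0); column heights now [3 5 5 6 2 1], max=6
Drop 5: O rot0 at col 0 lands with bottom-row=5; cleared 0 line(s) (total 0); column heights now [7 7 5 6 2 1], max=7
Test piece O rot2 at col 1 (width 2): heights before test = [7 7 5 6 2 1]; fits = False

Answer: no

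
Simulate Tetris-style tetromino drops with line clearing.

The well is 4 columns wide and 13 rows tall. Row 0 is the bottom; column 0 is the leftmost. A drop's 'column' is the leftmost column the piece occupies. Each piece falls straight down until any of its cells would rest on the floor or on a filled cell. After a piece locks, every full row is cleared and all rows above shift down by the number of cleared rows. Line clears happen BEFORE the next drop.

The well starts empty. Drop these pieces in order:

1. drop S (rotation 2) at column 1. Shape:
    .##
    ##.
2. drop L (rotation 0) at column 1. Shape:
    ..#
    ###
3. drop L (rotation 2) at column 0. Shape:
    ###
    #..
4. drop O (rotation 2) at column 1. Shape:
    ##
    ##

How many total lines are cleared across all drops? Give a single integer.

Answer: 2

Derivation:
Drop 1: S rot2 at col 1 lands with bottom-row=0; cleared 0 line(s) (total 0); column heights now [0 1 2 2], max=2
Drop 2: L rot0 at col 1 lands with bottom-row=2; cleared 0 line(s) (total 0); column heights now [0 3 3 4], max=4
Drop 3: L rot2 at col 0 lands with bottom-row=2; cleared 2 line(s) (total 2); column heights now [0 1 2 2], max=2
Drop 4: O rot2 at col 1 lands with bottom-row=2; cleared 0 line(s) (total 2); column heights now [0 4 4 2], max=4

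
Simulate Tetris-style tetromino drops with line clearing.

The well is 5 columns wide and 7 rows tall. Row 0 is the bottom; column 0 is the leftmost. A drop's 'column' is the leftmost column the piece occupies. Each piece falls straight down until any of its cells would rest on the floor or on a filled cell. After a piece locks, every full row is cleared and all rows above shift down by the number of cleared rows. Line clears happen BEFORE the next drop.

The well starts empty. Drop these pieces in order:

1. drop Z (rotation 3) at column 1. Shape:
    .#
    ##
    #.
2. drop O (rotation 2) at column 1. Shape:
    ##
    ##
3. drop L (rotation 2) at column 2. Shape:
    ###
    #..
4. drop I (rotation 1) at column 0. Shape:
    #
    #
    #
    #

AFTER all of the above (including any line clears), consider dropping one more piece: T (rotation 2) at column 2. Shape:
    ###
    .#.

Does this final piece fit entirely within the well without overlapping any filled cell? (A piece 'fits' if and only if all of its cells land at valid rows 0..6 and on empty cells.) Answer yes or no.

Answer: no

Derivation:
Drop 1: Z rot3 at col 1 lands with bottom-row=0; cleared 0 line(s) (total 0); column heights now [0 2 3 0 0], max=3
Drop 2: O rot2 at col 1 lands with bottom-row=3; cleared 0 line(s) (total 0); column heights now [0 5 5 0 0], max=5
Drop 3: L rot2 at col 2 lands with bottom-row=5; cleared 0 line(s) (total 0); column heights now [0 5 7 7 7], max=7
Drop 4: I rot1 at col 0 lands with bottom-row=0; cleared 0 line(s) (total 0); column heights now [4 5 7 7 7], max=7
Test piece T rot2 at col 2 (width 3): heights before test = [4 5 7 7 7]; fits = False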